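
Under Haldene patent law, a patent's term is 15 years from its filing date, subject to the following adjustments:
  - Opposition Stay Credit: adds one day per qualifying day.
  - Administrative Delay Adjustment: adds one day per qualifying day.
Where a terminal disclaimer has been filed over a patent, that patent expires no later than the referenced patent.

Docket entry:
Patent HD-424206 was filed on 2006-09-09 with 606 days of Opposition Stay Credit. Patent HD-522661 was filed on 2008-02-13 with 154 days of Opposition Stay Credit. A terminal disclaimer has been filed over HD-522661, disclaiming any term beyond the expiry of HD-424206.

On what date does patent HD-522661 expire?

May 8, 2023

Natural term of HD-522661:
  Base: filing + 15 years → 13 February 2023.
  Opposition Stay Credit: +154 days → 17 July 2023.
Expiry of referenced patent HD-424206:
  Base: filing + 15 years → 9 September 2021.
  Opposition Stay Credit: +606 days → 8 May 2023.
Terminal disclaimer: HD-522661 expires on the earlier of 17 July 2023 and 8 May 2023.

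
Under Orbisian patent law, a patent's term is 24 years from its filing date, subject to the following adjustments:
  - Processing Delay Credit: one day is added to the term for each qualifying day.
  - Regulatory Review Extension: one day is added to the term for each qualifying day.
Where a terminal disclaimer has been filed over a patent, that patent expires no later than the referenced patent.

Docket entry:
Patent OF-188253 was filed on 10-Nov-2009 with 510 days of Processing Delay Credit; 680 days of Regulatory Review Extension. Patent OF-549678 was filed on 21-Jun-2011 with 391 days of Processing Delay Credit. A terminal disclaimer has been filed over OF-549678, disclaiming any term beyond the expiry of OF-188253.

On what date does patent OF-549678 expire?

Natural term of OF-549678:
  Base: filing + 24 years → 21 June 2035.
  Processing Delay Credit: +391 days → 16 July 2036.
Expiry of referenced patent OF-188253:
  Base: filing + 24 years → 10 November 2033.
  Processing Delay Credit: +510 days → 4 April 2035.
  Regulatory Review Extension: +680 days → 12 February 2037.
Terminal disclaimer: OF-549678 expires on the earlier of 16 July 2036 and 12 February 2037.

July 16, 2036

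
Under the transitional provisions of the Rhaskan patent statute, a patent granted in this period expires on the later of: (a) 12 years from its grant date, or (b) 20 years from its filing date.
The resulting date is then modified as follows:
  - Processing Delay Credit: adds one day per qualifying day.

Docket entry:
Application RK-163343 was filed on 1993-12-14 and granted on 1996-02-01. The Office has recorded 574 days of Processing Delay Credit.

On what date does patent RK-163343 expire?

(a) grant + 12 years → 1 February 2008.
(b) filing + 20 years → 14 December 2013.
Later of the two: 14 December 2013.
Processing Delay Credit: +574 days → 11 July 2015.

2015-07-11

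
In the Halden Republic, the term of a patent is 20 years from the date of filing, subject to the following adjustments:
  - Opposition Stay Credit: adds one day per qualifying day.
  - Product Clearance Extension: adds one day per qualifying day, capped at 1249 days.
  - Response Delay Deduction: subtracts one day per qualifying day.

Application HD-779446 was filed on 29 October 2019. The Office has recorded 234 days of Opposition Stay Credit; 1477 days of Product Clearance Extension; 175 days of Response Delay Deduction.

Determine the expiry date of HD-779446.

2043-05-29

Base term: filing date + 20 years → 29 October 2039.
Opposition Stay Credit: +234 days → 19 June 2040.
Product Clearance Extension: 1477 days claimed exceeds the 1249-day cap, so +1249 days → 20 November 2043.
Response Delay Deduction: −175 days → 29 May 2043.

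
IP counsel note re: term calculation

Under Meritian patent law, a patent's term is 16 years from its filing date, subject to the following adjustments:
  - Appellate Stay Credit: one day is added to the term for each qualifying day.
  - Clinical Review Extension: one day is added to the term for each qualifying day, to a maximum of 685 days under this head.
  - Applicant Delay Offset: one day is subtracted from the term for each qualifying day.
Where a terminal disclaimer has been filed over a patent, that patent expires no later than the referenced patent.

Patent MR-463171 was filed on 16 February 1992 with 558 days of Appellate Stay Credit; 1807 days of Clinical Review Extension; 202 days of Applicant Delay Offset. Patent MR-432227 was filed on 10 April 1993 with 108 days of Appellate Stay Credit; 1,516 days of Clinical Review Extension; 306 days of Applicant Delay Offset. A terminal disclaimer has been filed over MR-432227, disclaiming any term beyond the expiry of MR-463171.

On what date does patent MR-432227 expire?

Natural term of MR-432227:
  Base: filing + 16 years → 10 April 2009.
  Appellate Stay Credit: +108 days → 27 July 2009.
  Clinical Review Extension: 1516 days claimed exceeds the 685-day cap, so +685 days → 12 June 2011.
  Applicant Delay Offset: −306 days → 10 August 2010.
Expiry of referenced patent MR-463171:
  Base: filing + 16 years → 16 February 2008.
  Appellate Stay Credit: +558 days → 27 August 2009.
  Clinical Review Extension: 1807 days claimed exceeds the 685-day cap, so +685 days → 13 July 2011.
  Applicant Delay Offset: −202 days → 23 December 2010.
Terminal disclaimer: MR-432227 expires on the earlier of 10 August 2010 and 23 December 2010.

2010-08-10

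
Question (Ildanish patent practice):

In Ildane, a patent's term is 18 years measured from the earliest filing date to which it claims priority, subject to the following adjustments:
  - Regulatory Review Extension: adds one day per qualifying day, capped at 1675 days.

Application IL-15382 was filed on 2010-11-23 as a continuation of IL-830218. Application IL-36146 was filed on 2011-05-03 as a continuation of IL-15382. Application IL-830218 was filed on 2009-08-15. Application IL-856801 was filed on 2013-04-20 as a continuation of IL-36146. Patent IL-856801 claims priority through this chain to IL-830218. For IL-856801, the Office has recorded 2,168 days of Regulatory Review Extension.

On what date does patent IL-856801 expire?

March 16, 2032

Earliest priority filing: 15 August 2009.
Base term: 15 August 2009 + 18 years → 15 August 2027.
Regulatory Review Extension: 2168 days claimed exceeds the 1675-day cap, so +1675 days → 16 March 2032.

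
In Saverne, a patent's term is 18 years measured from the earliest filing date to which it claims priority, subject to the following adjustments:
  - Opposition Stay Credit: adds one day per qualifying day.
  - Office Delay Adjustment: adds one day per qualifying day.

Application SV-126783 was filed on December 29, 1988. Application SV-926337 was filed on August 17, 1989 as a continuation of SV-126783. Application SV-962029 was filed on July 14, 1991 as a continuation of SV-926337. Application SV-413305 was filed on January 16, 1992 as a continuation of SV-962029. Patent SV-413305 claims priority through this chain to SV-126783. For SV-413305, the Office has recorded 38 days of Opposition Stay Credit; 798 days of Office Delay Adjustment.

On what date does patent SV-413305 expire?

Earliest priority filing: 29 December 1988.
Base term: 29 December 1988 + 18 years → 29 December 2006.
Opposition Stay Credit: +38 days → 5 February 2007.
Office Delay Adjustment: +798 days → 13 April 2009.

April 13, 2009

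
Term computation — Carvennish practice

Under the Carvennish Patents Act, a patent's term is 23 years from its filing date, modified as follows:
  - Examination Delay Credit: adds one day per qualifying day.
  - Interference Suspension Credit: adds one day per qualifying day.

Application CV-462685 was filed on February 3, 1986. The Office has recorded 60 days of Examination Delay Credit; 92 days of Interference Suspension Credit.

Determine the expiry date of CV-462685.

Base term: filing date + 23 years → 3 February 2009.
Examination Delay Credit: +60 days → 4 April 2009.
Interference Suspension Credit: +92 days → 5 July 2009.

2009-07-05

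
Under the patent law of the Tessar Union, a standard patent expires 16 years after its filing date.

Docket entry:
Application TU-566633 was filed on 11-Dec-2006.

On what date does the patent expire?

Filing date + 16 years → 11 December 2022.

2022-12-11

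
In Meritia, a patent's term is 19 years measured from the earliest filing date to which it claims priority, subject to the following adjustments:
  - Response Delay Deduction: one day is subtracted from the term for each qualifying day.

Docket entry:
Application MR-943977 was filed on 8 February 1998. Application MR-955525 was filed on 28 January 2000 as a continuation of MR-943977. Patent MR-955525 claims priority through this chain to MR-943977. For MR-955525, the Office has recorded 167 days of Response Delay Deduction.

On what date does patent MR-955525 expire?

August 25, 2016

Earliest priority filing: 8 February 1998.
Base term: 8 February 1998 + 19 years → 8 February 2017.
Response Delay Deduction: −167 days → 25 August 2016.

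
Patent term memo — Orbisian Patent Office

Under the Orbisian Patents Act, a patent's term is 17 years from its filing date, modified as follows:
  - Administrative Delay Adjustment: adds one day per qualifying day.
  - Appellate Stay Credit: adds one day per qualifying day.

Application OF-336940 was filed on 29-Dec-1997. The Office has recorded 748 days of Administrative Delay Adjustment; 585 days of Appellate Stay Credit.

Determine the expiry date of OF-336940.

August 23, 2018

Base term: filing date + 17 years → 29 December 2014.
Administrative Delay Adjustment: +748 days → 15 January 2017.
Appellate Stay Credit: +585 days → 23 August 2018.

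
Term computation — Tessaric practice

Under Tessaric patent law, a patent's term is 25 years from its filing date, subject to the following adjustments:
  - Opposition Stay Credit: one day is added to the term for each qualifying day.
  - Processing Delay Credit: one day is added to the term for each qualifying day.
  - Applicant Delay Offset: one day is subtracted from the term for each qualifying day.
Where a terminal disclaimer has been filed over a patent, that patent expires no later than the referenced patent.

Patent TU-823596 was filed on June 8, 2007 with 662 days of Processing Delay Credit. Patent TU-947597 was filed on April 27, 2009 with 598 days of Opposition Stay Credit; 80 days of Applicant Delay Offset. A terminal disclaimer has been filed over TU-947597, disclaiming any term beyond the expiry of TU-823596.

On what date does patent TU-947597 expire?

2034-04-01

Natural term of TU-947597:
  Base: filing + 25 years → 27 April 2034.
  Opposition Stay Credit: +598 days → 16 December 2035.
  Applicant Delay Offset: −80 days → 27 September 2035.
Expiry of referenced patent TU-823596:
  Base: filing + 25 years → 8 June 2032.
  Processing Delay Credit: +662 days → 1 April 2034.
Terminal disclaimer: TU-947597 expires on the earlier of 27 September 2035 and 1 April 2034.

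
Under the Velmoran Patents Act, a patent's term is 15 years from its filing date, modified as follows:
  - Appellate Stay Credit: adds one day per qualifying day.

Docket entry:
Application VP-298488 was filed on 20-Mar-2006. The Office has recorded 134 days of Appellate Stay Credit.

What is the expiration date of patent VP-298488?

August 1, 2021

Base term: filing date + 15 years → 20 March 2021.
Appellate Stay Credit: +134 days → 1 August 2021.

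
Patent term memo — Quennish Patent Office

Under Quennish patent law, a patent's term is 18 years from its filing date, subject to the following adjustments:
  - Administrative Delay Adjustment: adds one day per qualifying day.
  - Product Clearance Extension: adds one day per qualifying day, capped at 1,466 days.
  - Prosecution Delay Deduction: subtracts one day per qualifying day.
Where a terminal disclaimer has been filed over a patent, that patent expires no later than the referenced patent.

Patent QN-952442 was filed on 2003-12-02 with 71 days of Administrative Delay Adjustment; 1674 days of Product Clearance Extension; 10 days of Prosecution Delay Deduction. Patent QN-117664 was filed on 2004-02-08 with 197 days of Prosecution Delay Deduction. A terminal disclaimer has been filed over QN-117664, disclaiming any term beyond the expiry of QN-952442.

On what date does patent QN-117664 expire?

Natural term of QN-117664:
  Base: filing + 18 years → 8 February 2022.
  Prosecution Delay Deduction: −197 days → 26 July 2021.
Expiry of referenced patent QN-952442:
  Base: filing + 18 years → 2 December 2021.
  Administrative Delay Adjustment: +71 days → 11 February 2022.
  Product Clearance Extension: 1674 days claimed exceeds the 1466-day cap, so +1466 days → 16 February 2026.
  Prosecution Delay Deduction: −10 days → 6 February 2026.
Terminal disclaimer: QN-117664 expires on the earlier of 26 July 2021 and 6 February 2026.

2021-07-26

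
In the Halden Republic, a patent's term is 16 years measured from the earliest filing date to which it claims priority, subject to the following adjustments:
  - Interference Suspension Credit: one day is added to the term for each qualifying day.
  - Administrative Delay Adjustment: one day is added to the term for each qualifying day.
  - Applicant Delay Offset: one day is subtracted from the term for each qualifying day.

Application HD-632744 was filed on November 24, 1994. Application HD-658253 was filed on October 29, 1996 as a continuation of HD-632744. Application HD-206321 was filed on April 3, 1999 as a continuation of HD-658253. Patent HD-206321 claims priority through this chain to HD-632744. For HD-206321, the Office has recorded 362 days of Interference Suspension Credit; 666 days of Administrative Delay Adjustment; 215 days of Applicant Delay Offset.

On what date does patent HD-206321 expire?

Earliest priority filing: 24 November 1994.
Base term: 24 November 1994 + 16 years → 24 November 2010.
Interference Suspension Credit: +362 days → 21 November 2011.
Administrative Delay Adjustment: +666 days → 17 September 2013.
Applicant Delay Offset: −215 days → 14 February 2013.

2013-02-14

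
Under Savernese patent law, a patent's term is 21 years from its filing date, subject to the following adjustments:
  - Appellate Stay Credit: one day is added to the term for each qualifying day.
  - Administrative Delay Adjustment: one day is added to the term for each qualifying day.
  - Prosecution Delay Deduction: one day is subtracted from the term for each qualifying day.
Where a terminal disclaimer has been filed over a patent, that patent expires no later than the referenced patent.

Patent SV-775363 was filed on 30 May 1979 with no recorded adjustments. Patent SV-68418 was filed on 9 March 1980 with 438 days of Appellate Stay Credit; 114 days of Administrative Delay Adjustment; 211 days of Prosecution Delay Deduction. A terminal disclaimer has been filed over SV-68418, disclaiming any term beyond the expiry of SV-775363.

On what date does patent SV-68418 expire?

Natural term of SV-68418:
  Base: filing + 21 years → 9 March 2001.
  Appellate Stay Credit: +438 days → 21 May 2002.
  Administrative Delay Adjustment: +114 days → 12 September 2002.
  Prosecution Delay Deduction: −211 days → 13 February 2002.
Expiry of referenced patent SV-775363:
  Base: filing + 21 years → 30 May 2000.
Terminal disclaimer: SV-68418 expires on the earlier of 13 February 2002 and 30 May 2000.

2000-05-30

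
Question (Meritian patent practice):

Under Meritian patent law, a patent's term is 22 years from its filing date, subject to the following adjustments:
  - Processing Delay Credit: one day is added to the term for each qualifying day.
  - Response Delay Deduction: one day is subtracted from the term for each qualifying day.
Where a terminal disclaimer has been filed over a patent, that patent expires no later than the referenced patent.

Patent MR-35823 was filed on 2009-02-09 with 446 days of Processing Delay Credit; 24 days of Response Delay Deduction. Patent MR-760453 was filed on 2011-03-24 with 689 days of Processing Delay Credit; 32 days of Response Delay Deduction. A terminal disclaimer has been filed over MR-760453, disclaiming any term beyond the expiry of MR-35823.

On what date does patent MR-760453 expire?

Natural term of MR-760453:
  Base: filing + 22 years → 24 March 2033.
  Processing Delay Credit: +689 days → 11 February 2035.
  Response Delay Deduction: −32 days → 10 January 2035.
Expiry of referenced patent MR-35823:
  Base: filing + 22 years → 9 February 2031.
  Processing Delay Credit: +446 days → 30 April 2032.
  Response Delay Deduction: −24 days → 6 April 2032.
Terminal disclaimer: MR-760453 expires on the earlier of 10 January 2035 and 6 April 2032.

April 6, 2032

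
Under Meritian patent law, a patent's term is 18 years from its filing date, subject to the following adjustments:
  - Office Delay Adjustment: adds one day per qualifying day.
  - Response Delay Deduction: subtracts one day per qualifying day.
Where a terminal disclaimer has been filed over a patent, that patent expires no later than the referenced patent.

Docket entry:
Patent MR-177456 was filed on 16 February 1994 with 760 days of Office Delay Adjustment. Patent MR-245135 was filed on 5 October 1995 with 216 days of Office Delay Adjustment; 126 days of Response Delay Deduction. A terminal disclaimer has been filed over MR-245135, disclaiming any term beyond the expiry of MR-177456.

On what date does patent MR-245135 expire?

2014-01-03

Natural term of MR-245135:
  Base: filing + 18 years → 5 October 2013.
  Office Delay Adjustment: +216 days → 9 May 2014.
  Response Delay Deduction: −126 days → 3 January 2014.
Expiry of referenced patent MR-177456:
  Base: filing + 18 years → 16 February 2012.
  Office Delay Adjustment: +760 days → 17 March 2014.
Terminal disclaimer: MR-245135 expires on the earlier of 3 January 2014 and 17 March 2014.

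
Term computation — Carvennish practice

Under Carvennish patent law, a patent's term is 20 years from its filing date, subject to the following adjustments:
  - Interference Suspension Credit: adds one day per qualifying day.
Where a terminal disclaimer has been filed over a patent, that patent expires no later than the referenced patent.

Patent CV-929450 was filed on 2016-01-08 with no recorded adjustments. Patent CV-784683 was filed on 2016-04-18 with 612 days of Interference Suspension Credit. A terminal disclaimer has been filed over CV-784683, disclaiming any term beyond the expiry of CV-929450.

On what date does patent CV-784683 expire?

January 8, 2036

Natural term of CV-784683:
  Base: filing + 20 years → 18 April 2036.
  Interference Suspension Credit: +612 days → 21 December 2037.
Expiry of referenced patent CV-929450:
  Base: filing + 20 years → 8 January 2036.
Terminal disclaimer: CV-784683 expires on the earlier of 21 December 2037 and 8 January 2036.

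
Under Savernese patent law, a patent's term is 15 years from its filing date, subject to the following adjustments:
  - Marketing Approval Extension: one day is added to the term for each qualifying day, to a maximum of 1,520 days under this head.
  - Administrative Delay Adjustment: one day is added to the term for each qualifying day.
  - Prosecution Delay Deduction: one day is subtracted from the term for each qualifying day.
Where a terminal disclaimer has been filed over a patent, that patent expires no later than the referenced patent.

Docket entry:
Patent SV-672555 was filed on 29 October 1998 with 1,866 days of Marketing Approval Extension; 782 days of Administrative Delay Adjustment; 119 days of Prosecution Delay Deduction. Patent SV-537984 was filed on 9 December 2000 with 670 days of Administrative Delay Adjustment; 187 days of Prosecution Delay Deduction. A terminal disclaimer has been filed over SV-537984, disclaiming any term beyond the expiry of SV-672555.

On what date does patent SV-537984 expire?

Natural term of SV-537984:
  Base: filing + 15 years → 9 December 2015.
  Administrative Delay Adjustment: +670 days → 9 October 2017.
  Prosecution Delay Deduction: −187 days → 5 April 2017.
Expiry of referenced patent SV-672555:
  Base: filing + 15 years → 29 October 2013.
  Marketing Approval Extension: 1866 days claimed exceeds the 1520-day cap, so +1520 days → 27 December 2017.
  Administrative Delay Adjustment: +782 days → 17 February 2020.
  Prosecution Delay Deduction: −119 days → 21 October 2019.
Terminal disclaimer: SV-537984 expires on the earlier of 5 April 2017 and 21 October 2019.

April 5, 2017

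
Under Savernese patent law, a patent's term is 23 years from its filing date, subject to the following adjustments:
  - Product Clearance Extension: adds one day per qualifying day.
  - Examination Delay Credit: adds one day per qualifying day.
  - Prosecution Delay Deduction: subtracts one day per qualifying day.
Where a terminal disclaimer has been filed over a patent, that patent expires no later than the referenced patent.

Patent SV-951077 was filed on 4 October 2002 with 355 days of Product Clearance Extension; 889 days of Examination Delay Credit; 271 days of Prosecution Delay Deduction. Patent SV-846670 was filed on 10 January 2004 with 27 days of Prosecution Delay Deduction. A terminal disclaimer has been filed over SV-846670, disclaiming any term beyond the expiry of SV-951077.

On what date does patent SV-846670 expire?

Natural term of SV-846670:
  Base: filing + 23 years → 10 January 2027.
  Prosecution Delay Deduction: −27 days → 14 December 2026.
Expiry of referenced patent SV-951077:
  Base: filing + 23 years → 4 October 2025.
  Product Clearance Extension: +355 days → 24 September 2026.
  Examination Delay Credit: +889 days → 1 March 2029.
  Prosecution Delay Deduction: −271 days → 3 June 2028.
Terminal disclaimer: SV-846670 expires on the earlier of 14 December 2026 and 3 June 2028.

2026-12-14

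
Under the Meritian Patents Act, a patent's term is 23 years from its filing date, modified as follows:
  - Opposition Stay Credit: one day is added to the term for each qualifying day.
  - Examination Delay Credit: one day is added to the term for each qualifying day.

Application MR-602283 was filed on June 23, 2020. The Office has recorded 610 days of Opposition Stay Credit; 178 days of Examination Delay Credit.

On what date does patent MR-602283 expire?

August 19, 2045

Base term: filing date + 23 years → 23 June 2043.
Opposition Stay Credit: +610 days → 22 February 2045.
Examination Delay Credit: +178 days → 19 August 2045.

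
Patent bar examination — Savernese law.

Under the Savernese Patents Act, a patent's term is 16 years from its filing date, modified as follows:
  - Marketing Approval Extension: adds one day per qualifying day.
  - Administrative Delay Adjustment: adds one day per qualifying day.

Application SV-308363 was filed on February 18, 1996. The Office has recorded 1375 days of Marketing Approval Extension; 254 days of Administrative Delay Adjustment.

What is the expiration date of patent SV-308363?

2016-08-04

Base term: filing date + 16 years → 18 February 2012.
Marketing Approval Extension: +1375 days → 24 November 2015.
Administrative Delay Adjustment: +254 days → 4 August 2016.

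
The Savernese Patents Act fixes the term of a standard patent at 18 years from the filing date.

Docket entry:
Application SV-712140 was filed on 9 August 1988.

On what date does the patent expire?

2006-08-09

Filing date + 18 years → 9 August 2006.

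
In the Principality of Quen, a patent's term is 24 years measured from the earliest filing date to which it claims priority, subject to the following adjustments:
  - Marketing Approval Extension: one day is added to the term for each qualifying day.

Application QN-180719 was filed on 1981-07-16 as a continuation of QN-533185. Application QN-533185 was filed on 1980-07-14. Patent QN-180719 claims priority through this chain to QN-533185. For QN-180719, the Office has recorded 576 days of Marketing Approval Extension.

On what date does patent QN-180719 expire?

February 10, 2006

Earliest priority filing: 14 July 1980.
Base term: 14 July 1980 + 24 years → 14 July 2004.
Marketing Approval Extension: +576 days → 10 February 2006.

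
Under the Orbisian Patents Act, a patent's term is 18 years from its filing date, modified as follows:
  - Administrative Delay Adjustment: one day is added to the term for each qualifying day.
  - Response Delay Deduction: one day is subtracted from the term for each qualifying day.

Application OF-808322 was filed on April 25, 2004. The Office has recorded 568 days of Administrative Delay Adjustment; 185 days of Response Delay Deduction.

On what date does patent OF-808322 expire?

Base term: filing date + 18 years → 25 April 2022.
Administrative Delay Adjustment: +568 days → 14 November 2023.
Response Delay Deduction: −185 days → 13 May 2023.

2023-05-13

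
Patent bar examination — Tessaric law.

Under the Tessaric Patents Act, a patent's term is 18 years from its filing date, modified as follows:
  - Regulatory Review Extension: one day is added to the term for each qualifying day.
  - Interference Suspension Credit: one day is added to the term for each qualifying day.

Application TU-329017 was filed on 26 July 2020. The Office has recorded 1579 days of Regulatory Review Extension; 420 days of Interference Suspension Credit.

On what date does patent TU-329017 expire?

Base term: filing date + 18 years → 26 July 2038.
Regulatory Review Extension: +1579 days → 21 November 2042.
Interference Suspension Credit: +420 days → 15 January 2044.

2044-01-15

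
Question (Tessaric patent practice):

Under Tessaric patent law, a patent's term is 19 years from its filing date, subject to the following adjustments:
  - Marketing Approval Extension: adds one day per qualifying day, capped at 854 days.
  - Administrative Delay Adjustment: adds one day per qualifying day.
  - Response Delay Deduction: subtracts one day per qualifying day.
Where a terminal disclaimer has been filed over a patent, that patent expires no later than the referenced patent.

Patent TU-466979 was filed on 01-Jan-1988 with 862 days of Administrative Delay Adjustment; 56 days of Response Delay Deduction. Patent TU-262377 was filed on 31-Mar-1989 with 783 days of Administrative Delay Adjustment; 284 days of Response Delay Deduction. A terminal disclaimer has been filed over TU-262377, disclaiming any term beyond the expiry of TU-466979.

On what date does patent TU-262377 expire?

March 17, 2009

Natural term of TU-262377:
  Base: filing + 19 years → 31 March 2008.
  Administrative Delay Adjustment: +783 days → 23 May 2010.
  Response Delay Deduction: −284 days → 12 August 2009.
Expiry of referenced patent TU-466979:
  Base: filing + 19 years → 1 January 2007.
  Administrative Delay Adjustment: +862 days → 12 May 2009.
  Response Delay Deduction: −56 days → 17 March 2009.
Terminal disclaimer: TU-262377 expires on the earlier of 12 August 2009 and 17 March 2009.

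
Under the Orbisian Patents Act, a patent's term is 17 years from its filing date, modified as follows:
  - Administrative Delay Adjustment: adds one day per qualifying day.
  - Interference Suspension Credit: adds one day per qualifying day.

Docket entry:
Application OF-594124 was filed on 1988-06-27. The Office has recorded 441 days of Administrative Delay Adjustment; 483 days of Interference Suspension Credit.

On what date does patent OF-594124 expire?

January 7, 2008

Base term: filing date + 17 years → 27 June 2005.
Administrative Delay Adjustment: +441 days → 11 September 2006.
Interference Suspension Credit: +483 days → 7 January 2008.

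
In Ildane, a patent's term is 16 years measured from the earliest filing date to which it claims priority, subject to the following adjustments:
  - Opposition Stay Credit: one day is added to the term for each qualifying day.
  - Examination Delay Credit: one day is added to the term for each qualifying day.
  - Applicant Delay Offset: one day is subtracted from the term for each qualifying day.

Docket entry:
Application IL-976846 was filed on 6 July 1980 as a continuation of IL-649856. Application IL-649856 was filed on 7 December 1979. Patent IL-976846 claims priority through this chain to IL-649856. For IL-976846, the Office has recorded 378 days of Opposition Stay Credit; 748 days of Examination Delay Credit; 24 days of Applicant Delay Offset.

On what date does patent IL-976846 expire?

December 13, 1998

Earliest priority filing: 7 December 1979.
Base term: 7 December 1979 + 16 years → 7 December 1995.
Opposition Stay Credit: +378 days → 19 December 1996.
Examination Delay Credit: +748 days → 6 January 1999.
Applicant Delay Offset: −24 days → 13 December 1998.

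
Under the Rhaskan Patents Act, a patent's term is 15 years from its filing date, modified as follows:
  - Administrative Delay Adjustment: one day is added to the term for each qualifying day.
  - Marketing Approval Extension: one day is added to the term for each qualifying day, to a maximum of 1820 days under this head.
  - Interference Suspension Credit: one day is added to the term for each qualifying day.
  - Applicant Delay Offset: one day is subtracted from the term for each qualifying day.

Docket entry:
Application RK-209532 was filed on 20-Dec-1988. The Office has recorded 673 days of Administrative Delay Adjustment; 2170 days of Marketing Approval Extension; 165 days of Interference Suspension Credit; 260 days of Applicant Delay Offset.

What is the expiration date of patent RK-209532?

Base term: filing date + 15 years → 20 December 2003.
Administrative Delay Adjustment: +673 days → 23 October 2005.
Marketing Approval Extension: 2170 days claimed exceeds the 1820-day cap, so +1820 days → 17 October 2010.
Interference Suspension Credit: +165 days → 31 March 2011.
Applicant Delay Offset: −260 days → 14 July 2010.

July 14, 2010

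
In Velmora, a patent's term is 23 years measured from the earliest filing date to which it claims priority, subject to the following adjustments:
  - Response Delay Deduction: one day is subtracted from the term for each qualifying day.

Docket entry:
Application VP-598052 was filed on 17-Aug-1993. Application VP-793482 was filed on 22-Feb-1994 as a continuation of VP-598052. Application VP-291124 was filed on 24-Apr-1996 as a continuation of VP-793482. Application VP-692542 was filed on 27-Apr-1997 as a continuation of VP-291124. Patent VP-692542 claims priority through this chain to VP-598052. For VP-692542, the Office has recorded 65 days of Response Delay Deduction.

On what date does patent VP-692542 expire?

June 13, 2016

Earliest priority filing: 17 August 1993.
Base term: 17 August 1993 + 23 years → 17 August 2016.
Response Delay Deduction: −65 days → 13 June 2016.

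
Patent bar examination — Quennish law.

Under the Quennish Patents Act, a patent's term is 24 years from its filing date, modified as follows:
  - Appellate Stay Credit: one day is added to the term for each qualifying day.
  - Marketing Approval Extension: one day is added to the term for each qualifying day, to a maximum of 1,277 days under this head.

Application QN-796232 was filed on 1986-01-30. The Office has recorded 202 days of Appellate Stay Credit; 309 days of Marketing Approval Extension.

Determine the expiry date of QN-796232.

Base term: filing date + 24 years → 30 January 2010.
Appellate Stay Credit: +202 days → 20 August 2010.
Marketing Approval Extension: 309 days (within the 1277-day cap) → +309 days → 25 June 2011.

2011-06-25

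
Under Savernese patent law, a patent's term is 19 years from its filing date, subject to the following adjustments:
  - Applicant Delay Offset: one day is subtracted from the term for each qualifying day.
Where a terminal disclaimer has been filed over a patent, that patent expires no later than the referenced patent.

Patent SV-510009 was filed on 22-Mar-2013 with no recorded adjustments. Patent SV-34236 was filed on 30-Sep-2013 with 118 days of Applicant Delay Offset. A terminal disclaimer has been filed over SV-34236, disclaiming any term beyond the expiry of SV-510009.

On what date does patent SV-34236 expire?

Natural term of SV-34236:
  Base: filing + 19 years → 30 September 2032.
  Applicant Delay Offset: −118 days → 4 June 2032.
Expiry of referenced patent SV-510009:
  Base: filing + 19 years → 22 March 2032.
Terminal disclaimer: SV-34236 expires on the earlier of 4 June 2032 and 22 March 2032.

March 22, 2032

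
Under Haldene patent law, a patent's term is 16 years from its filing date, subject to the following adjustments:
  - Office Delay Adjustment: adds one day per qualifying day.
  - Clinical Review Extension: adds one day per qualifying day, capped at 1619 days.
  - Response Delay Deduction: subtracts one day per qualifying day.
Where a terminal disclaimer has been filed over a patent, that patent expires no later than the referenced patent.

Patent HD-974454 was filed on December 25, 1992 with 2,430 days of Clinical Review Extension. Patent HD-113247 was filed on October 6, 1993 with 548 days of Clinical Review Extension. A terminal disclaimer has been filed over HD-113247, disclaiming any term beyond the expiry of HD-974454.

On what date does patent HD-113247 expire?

2011-04-07

Natural term of HD-113247:
  Base: filing + 16 years → 6 October 2009.
  Clinical Review Extension: 548 days (within the 1619-day cap) → +548 days → 7 April 2011.
Expiry of referenced patent HD-974454:
  Base: filing + 16 years → 25 December 2008.
  Clinical Review Extension: 2430 days claimed exceeds the 1619-day cap, so +1619 days → 1 June 2013.
Terminal disclaimer: HD-113247 expires on the earlier of 7 April 2011 and 1 June 2013.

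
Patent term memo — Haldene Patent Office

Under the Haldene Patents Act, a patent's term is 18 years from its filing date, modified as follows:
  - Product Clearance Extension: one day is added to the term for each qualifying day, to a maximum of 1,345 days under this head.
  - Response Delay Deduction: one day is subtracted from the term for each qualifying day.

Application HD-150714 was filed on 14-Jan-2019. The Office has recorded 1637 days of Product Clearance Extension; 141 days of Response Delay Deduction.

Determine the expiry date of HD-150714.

2040-05-02

Base term: filing date + 18 years → 14 January 2037.
Product Clearance Extension: 1637 days claimed exceeds the 1345-day cap, so +1345 days → 20 September 2040.
Response Delay Deduction: −141 days → 2 May 2040.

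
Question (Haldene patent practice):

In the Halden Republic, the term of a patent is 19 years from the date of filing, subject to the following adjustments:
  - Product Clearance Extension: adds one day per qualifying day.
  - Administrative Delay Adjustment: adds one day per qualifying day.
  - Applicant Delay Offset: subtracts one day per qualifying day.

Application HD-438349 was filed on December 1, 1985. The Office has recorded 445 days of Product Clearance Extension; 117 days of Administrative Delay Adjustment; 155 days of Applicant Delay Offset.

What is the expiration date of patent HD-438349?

Base term: filing date + 19 years → 1 December 2004.
Product Clearance Extension: +445 days → 19 February 2006.
Administrative Delay Adjustment: +117 days → 16 June 2006.
Applicant Delay Offset: −155 days → 12 January 2006.

January 12, 2006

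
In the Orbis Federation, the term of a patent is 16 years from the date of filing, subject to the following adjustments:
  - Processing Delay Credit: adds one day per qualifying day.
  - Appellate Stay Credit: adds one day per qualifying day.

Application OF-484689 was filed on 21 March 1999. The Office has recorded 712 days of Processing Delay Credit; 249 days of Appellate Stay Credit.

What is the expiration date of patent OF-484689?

2017-11-06

Base term: filing date + 16 years → 21 March 2015.
Processing Delay Credit: +712 days → 2 March 2017.
Appellate Stay Credit: +249 days → 6 November 2017.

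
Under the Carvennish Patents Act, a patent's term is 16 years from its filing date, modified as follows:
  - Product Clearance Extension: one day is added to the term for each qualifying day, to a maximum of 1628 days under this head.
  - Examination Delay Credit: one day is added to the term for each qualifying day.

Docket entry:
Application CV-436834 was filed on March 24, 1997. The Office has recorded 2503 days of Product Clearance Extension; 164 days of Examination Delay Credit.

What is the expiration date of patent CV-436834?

Base term: filing date + 16 years → 24 March 2013.
Product Clearance Extension: 2503 days claimed exceeds the 1628-day cap, so +1628 days → 7 September 2017.
Examination Delay Credit: +164 days → 18 February 2018.

February 18, 2018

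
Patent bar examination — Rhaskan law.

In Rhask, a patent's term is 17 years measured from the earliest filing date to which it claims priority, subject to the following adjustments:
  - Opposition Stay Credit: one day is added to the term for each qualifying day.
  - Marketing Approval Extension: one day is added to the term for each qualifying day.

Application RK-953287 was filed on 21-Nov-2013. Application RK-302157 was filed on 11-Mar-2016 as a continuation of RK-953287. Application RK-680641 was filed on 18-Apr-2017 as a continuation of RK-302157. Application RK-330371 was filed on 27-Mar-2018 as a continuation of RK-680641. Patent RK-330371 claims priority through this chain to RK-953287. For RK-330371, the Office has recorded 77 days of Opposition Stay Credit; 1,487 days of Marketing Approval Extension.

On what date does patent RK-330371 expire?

March 4, 2035

Earliest priority filing: 21 November 2013.
Base term: 21 November 2013 + 17 years → 21 November 2030.
Opposition Stay Credit: +77 days → 6 February 2031.
Marketing Approval Extension: +1487 days → 4 March 2035.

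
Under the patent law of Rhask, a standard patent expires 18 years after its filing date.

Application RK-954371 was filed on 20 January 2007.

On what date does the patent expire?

Filing date + 18 years → 20 January 2025.

2025-01-20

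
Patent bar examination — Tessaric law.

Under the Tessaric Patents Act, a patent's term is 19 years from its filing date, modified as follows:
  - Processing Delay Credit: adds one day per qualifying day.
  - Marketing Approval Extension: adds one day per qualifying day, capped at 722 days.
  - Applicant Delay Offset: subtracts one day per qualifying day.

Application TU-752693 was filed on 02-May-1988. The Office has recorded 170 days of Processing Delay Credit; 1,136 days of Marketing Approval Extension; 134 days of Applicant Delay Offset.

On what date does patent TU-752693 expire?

May 29, 2009

Base term: filing date + 19 years → 2 May 2007.
Processing Delay Credit: +170 days → 19 October 2007.
Marketing Approval Extension: 1136 days claimed exceeds the 722-day cap, so +722 days → 10 October 2009.
Applicant Delay Offset: −134 days → 29 May 2009.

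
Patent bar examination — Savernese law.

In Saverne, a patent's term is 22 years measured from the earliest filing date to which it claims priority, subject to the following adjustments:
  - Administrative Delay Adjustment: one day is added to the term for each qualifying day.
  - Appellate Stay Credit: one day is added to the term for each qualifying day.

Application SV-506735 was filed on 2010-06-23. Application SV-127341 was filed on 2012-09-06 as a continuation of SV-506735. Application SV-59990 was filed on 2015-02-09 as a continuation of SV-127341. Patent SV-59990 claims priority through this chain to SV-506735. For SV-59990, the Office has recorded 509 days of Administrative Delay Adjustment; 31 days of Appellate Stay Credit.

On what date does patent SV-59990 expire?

December 15, 2033

Earliest priority filing: 23 June 2010.
Base term: 23 June 2010 + 22 years → 23 June 2032.
Administrative Delay Adjustment: +509 days → 14 November 2033.
Appellate Stay Credit: +31 days → 15 December 2033.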